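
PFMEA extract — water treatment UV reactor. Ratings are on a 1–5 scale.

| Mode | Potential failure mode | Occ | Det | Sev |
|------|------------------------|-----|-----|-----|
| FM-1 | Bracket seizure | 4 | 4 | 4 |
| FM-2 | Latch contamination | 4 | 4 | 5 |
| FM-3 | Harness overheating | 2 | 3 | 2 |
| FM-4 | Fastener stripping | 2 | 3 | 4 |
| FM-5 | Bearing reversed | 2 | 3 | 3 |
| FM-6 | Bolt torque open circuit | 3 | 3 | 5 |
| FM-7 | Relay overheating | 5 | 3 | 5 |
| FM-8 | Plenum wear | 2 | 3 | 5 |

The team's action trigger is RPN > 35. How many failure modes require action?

4

RPN = Severity × Occurrence × Detection:
  FM-1: 4 × 4 × 4 = 64
  FM-2: 5 × 4 × 4 = 80
  FM-3: 2 × 2 × 3 = 12
  FM-4: 4 × 2 × 3 = 24
  FM-5: 3 × 2 × 3 = 18
  FM-6: 5 × 3 × 3 = 45
  FM-7: 5 × 5 × 3 = 75
  FM-8: 5 × 2 × 3 = 30
Modes with RPN > 35: FM-1 (64), FM-2 (80), FM-6 (45), FM-7 (75) → 4.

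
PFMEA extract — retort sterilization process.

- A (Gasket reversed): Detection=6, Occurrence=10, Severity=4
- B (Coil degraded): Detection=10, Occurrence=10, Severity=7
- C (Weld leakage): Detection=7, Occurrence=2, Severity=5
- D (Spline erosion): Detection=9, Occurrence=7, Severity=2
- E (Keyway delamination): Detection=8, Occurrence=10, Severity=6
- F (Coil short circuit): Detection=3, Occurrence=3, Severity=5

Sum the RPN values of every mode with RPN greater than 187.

RPN = Severity × Occurrence × Detection:
  A: 4 × 10 × 6 = 240
  B: 7 × 10 × 10 = 700
  C: 5 × 2 × 7 = 70
  D: 2 × 7 × 9 = 126
  E: 6 × 10 × 8 = 480
  F: 5 × 3 × 3 = 45
RPN > 187: A (240), B (700), E (480).
Sum: 240 + 700 + 480 = 1420.

1420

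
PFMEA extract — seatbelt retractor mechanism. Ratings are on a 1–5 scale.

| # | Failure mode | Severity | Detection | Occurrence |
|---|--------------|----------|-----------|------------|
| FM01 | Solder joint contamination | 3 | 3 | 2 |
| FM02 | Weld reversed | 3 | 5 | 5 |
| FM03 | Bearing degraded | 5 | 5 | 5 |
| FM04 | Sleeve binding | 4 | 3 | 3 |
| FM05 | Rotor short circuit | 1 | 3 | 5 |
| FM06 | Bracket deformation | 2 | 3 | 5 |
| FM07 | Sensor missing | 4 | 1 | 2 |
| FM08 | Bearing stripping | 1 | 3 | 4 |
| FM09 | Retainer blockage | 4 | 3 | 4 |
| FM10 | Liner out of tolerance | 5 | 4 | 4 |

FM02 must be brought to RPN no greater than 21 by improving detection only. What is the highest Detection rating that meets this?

1

FM02: S=3, O=5, D=5 → current RPN = 75.
Fixed product = 15. Need 15 × D ≤ 21, so D ≤ 21/15 = 1.40.
Maximum integer Detection rating = 1 (gives RPN 15; D=2 would give 30 > 21).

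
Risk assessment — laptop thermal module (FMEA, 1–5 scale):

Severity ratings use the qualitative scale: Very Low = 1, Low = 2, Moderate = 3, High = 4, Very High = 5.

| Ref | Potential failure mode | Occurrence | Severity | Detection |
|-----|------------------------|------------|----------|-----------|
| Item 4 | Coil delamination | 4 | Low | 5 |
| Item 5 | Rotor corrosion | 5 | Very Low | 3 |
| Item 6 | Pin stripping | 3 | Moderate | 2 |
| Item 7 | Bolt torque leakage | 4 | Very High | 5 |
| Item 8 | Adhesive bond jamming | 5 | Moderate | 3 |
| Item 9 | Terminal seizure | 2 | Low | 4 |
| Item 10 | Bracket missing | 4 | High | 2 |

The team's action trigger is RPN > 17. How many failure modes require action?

RPN = Severity × Occurrence × Detection:
  Item 4: 2 × 4 × 5 = 40
  Item 5: 1 × 5 × 3 = 15
  Item 6: 3 × 3 × 2 = 18
  Item 7: 5 × 4 × 5 = 100
  Item 8: 3 × 5 × 3 = 45
  Item 9: 2 × 2 × 4 = 16
  Item 10: 4 × 4 × 2 = 32
Modes with RPN > 17: Item 4 (40), Item 6 (18), Item 7 (100), Item 8 (45), Item 10 (32) → 5.

5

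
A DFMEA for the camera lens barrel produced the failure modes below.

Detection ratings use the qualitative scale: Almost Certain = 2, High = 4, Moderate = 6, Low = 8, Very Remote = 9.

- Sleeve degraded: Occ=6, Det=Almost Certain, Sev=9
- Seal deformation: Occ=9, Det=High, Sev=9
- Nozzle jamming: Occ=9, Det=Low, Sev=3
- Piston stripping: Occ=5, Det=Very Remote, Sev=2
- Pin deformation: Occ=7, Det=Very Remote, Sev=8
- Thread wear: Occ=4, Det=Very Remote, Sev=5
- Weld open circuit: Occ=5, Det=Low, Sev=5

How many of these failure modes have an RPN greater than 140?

RPN = Severity × Occurrence × Detection:
  Sleeve degraded: 9 × 6 × 2 = 108
  Seal deformation: 9 × 9 × 4 = 324
  Nozzle jamming: 3 × 9 × 8 = 216
  Piston stripping: 2 × 5 × 9 = 90
  Pin deformation: 8 × 7 × 9 = 504
  Thread wear: 5 × 4 × 9 = 180
  Weld open circuit: 5 × 5 × 8 = 200
Modes with RPN > 140: Seal deformation (324), Nozzle jamming (216), Pin deformation (504), Thread wear (180), Weld open circuit (200) → 5.

5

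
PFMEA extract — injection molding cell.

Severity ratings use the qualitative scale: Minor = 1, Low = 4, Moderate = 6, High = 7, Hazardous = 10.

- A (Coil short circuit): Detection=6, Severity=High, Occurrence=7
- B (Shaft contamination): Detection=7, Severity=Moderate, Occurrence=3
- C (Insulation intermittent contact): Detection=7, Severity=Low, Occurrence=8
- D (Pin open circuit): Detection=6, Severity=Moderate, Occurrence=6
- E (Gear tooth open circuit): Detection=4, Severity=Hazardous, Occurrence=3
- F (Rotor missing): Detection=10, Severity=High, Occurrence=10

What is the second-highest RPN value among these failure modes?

294

RPN = Severity × Occurrence × Detection:
  A: 7 × 7 × 6 = 294
  B: 6 × 3 × 7 = 126
  C: 4 × 8 × 7 = 224
  D: 6 × 6 × 6 = 216
  E: 10 × 3 × 4 = 120
  F: 7 × 10 × 10 = 700
Sorted descending: 700, 294, 224, 216, 126, 120.
The second-highest RPN is 294 (A).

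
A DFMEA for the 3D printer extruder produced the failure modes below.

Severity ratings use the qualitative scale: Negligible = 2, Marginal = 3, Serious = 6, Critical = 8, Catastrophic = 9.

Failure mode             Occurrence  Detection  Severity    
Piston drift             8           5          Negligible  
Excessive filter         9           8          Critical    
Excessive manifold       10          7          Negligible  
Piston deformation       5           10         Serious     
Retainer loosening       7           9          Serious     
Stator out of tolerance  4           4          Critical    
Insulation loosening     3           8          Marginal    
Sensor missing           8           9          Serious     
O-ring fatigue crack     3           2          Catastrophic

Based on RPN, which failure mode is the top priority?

Excessive filter

RPN = Severity × Occurrence × Detection:
  Piston drift: 2 × 8 × 5 = 80
  Excessive filter: 8 × 9 × 8 = 576
  Excessive manifold: 2 × 10 × 7 = 140
  Piston deformation: 6 × 5 × 10 = 300
  Retainer loosening: 6 × 7 × 9 = 378
  Stator out of tolerance: 8 × 4 × 4 = 128
  Insulation loosening: 3 × 3 × 8 = 72
  Sensor missing: 6 × 8 × 9 = 432
  O-ring fatigue crack: 9 × 3 × 2 = 54
Highest RPN is 576 → Excessive filter.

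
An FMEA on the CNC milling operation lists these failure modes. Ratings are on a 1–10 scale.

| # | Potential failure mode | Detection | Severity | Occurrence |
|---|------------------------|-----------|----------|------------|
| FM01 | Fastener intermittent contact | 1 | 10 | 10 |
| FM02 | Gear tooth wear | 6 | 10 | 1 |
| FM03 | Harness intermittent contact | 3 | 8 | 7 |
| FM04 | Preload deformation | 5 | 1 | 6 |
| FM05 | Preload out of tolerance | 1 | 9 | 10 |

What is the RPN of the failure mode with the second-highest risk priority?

100

RPN = Severity × Occurrence × Detection:
  FM01: 10 × 10 × 1 = 100
  FM02: 10 × 1 × 6 = 60
  FM03: 8 × 7 × 3 = 168
  FM04: 1 × 6 × 5 = 30
  FM05: 9 × 10 × 1 = 90
Sorted descending: 168, 100, 90, 60, 30.
The second-highest RPN is 100 (FM01).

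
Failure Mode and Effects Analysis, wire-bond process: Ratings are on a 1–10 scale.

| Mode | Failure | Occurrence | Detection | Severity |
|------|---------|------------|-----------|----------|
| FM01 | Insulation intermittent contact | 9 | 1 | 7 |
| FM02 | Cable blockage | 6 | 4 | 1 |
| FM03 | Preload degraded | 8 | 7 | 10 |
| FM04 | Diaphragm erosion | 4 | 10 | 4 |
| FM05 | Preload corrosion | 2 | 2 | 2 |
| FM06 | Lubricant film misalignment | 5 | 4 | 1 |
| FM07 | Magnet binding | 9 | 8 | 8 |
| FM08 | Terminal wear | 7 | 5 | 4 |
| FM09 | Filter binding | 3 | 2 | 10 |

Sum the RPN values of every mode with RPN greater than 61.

1499

RPN = Severity × Occurrence × Detection:
  FM01: 7 × 9 × 1 = 63
  FM02: 1 × 6 × 4 = 24
  FM03: 10 × 8 × 7 = 560
  FM04: 4 × 4 × 10 = 160
  FM05: 2 × 2 × 2 = 8
  FM06: 1 × 5 × 4 = 20
  FM07: 8 × 9 × 8 = 576
  FM08: 4 × 7 × 5 = 140
  FM09: 10 × 3 × 2 = 60
RPN > 61: FM01 (63), FM03 (560), FM04 (160), FM07 (576), FM08 (140).
Sum: 63 + 560 + 160 + 576 + 140 = 1499.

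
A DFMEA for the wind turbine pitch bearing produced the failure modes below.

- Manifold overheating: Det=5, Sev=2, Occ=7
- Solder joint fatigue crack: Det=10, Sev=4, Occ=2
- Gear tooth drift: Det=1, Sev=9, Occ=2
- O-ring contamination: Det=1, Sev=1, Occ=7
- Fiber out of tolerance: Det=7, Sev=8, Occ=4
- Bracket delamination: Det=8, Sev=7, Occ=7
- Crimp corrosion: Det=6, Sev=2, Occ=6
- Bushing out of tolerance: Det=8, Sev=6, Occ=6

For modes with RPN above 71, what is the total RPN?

RPN = Severity × Occurrence × Detection:
  Manifold overheating: 2 × 7 × 5 = 70
  Solder joint fatigue crack: 4 × 2 × 10 = 80
  Gear tooth drift: 9 × 2 × 1 = 18
  O-ring contamination: 1 × 7 × 1 = 7
  Fiber out of tolerance: 8 × 4 × 7 = 224
  Bracket delamination: 7 × 7 × 8 = 392
  Crimp corrosion: 2 × 6 × 6 = 72
  Bushing out of tolerance: 6 × 6 × 8 = 288
RPN > 71: Solder joint fatigue crack (80), Fiber out of tolerance (224), Bracket delamination (392), Crimp corrosion (72), Bushing out of tolerance (288).
Sum: 80 + 224 + 392 + 72 + 288 = 1056.

1056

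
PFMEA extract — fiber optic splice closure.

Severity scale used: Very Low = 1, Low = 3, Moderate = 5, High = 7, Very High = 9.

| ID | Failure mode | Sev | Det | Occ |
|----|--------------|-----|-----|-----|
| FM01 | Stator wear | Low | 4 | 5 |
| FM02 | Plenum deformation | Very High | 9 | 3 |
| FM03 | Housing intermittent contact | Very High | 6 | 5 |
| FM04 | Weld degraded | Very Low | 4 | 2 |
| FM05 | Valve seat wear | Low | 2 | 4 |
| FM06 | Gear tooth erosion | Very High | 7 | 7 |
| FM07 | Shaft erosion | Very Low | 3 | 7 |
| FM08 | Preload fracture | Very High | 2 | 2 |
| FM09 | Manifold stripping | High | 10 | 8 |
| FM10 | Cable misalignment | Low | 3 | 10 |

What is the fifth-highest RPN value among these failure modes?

90

RPN = Severity × Occurrence × Detection:
  FM01: 3 × 5 × 4 = 60
  FM02: 9 × 3 × 9 = 243
  FM03: 9 × 5 × 6 = 270
  FM04: 1 × 2 × 4 = 8
  FM05: 3 × 4 × 2 = 24
  FM06: 9 × 7 × 7 = 441
  FM07: 1 × 7 × 3 = 21
  FM08: 9 × 2 × 2 = 36
  FM09: 7 × 8 × 10 = 560
  FM10: 3 × 10 × 3 = 90
Sorted descending: 560, 441, 270, 243, 90, 60, 36, 24, 21, 8.
The fifth-highest RPN is 90 (FM10).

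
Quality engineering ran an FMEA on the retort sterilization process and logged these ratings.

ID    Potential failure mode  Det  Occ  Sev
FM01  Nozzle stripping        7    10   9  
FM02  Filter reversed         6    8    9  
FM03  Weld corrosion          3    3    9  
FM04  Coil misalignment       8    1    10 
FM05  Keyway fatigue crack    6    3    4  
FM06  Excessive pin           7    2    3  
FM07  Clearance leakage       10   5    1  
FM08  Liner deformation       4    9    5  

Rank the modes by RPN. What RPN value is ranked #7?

50

RPN = Severity × Occurrence × Detection:
  FM01: 9 × 10 × 7 = 630
  FM02: 9 × 8 × 6 = 432
  FM03: 9 × 3 × 3 = 81
  FM04: 10 × 1 × 8 = 80
  FM05: 4 × 3 × 6 = 72
  FM06: 3 × 2 × 7 = 42
  FM07: 1 × 5 × 10 = 50
  FM08: 5 × 9 × 4 = 180
Sorted descending: 630, 432, 180, 81, 80, 72, 50, 42.
The seventh-highest RPN is 50 (FM07).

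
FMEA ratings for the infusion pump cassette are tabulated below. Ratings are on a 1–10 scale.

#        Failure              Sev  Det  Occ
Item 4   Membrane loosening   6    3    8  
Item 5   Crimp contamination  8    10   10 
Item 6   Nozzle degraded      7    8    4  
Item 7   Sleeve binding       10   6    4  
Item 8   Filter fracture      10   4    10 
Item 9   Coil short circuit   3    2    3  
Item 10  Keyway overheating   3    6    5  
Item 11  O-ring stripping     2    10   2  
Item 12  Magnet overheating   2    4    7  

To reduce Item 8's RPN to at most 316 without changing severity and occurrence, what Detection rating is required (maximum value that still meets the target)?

3

Item 8: S=10, O=10, D=4 → current RPN = 400.
Fixed product = 100. Need 100 × D ≤ 316, so D ≤ 316/100 = 3.16.
Maximum integer Detection rating = 3 (gives RPN 300; D=4 would give 400 > 316).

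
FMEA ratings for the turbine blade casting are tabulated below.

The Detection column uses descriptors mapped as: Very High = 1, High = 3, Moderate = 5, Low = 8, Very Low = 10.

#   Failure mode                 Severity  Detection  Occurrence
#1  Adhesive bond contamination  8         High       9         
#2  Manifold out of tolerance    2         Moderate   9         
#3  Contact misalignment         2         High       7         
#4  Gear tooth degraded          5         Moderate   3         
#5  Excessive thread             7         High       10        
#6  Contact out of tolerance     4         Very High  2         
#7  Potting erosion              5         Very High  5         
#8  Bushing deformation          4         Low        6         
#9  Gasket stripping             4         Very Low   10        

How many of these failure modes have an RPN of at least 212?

RPN = Severity × Occurrence × Detection:
  #1: 8 × 9 × 3 = 216
  #2: 2 × 9 × 5 = 90
  #3: 2 × 7 × 3 = 42
  #4: 5 × 3 × 5 = 75
  #5: 7 × 10 × 3 = 210
  #6: 4 × 2 × 1 = 8
  #7: 5 × 5 × 1 = 25
  #8: 4 × 6 × 8 = 192
  #9: 4 × 10 × 10 = 400
Modes with RPN ≥ 212: #1 (216), #9 (400) → 2.

2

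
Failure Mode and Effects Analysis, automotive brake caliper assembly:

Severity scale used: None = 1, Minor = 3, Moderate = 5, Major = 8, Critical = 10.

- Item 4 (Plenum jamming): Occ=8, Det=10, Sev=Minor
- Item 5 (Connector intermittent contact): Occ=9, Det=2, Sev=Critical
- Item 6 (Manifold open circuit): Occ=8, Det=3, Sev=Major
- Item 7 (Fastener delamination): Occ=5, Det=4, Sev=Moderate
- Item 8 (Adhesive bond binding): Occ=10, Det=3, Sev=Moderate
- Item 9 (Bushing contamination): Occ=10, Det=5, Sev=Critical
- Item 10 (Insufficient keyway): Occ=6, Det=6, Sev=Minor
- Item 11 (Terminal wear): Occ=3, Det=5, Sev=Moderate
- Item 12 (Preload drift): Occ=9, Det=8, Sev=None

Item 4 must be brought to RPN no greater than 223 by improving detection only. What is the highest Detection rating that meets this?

Item 4: S=3, O=8, D=10 → current RPN = 240.
Fixed product = 24. Need 24 × D ≤ 223, so D ≤ 223/24 = 9.29.
Maximum integer Detection rating = 9 (gives RPN 216; D=10 would give 240 > 223).

9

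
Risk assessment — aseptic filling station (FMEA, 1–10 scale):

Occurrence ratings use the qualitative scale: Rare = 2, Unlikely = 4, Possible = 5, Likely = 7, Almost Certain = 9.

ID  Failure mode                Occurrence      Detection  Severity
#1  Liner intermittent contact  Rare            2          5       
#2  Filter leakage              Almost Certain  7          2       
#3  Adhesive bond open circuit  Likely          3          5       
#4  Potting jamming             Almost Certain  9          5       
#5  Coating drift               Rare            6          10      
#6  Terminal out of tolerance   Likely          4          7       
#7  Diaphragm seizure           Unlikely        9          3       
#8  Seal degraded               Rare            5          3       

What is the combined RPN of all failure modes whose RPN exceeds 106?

RPN = Severity × Occurrence × Detection:
  #1: 5 × 2 × 2 = 20
  #2: 2 × 9 × 7 = 126
  #3: 5 × 7 × 3 = 105
  #4: 5 × 9 × 9 = 405
  #5: 10 × 2 × 6 = 120
  #6: 7 × 7 × 4 = 196
  #7: 3 × 4 × 9 = 108
  #8: 3 × 2 × 5 = 30
RPN > 106: #2 (126), #4 (405), #5 (120), #6 (196), #7 (108).
Sum: 126 + 405 + 120 + 196 + 108 = 955.

955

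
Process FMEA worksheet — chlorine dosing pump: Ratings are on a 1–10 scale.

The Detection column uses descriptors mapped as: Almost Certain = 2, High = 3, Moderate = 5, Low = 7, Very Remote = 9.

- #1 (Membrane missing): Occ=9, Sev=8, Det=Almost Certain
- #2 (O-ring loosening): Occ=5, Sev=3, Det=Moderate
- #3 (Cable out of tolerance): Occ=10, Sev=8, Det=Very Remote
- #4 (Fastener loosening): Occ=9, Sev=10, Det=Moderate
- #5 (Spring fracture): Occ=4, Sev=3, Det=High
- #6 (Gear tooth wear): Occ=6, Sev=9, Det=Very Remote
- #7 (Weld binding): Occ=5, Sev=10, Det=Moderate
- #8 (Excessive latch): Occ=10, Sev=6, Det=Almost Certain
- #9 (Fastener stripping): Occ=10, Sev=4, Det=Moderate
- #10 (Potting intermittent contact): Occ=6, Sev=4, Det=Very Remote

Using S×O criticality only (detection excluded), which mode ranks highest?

Criticality = Severity × Occurrence:
  #1: 8 × 9 = 72
  #2: 3 × 5 = 15
  #3: 8 × 10 = 80
  #4: 10 × 9 = 90
  #5: 3 × 4 = 12
  #6: 9 × 6 = 54
  #7: 10 × 5 = 50
  #8: 6 × 10 = 60
  #9: 4 × 10 = 40
  #10: 4 × 6 = 24
Highest criticality is 90 → #4.

#4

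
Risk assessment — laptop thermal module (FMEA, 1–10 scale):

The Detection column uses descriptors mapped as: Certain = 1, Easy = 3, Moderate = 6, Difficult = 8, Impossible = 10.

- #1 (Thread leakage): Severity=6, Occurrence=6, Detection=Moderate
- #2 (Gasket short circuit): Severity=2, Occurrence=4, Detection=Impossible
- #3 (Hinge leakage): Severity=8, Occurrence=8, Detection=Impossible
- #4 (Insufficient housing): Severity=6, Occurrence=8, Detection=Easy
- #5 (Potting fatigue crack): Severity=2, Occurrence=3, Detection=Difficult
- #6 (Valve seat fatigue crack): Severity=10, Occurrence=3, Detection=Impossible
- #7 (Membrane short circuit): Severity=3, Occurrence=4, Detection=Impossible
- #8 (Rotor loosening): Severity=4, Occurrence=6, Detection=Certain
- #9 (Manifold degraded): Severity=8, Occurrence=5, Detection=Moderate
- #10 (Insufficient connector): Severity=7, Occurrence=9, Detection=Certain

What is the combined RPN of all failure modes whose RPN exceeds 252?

RPN = Severity × Occurrence × Detection:
  #1: 6 × 6 × 6 = 216
  #2: 2 × 4 × 10 = 80
  #3: 8 × 8 × 10 = 640
  #4: 6 × 8 × 3 = 144
  #5: 2 × 3 × 8 = 48
  #6: 10 × 3 × 10 = 300
  #7: 3 × 4 × 10 = 120
  #8: 4 × 6 × 1 = 24
  #9: 8 × 5 × 6 = 240
  #10: 7 × 9 × 1 = 63
RPN > 252: #3 (640), #6 (300).
Sum: 640 + 300 = 940.

940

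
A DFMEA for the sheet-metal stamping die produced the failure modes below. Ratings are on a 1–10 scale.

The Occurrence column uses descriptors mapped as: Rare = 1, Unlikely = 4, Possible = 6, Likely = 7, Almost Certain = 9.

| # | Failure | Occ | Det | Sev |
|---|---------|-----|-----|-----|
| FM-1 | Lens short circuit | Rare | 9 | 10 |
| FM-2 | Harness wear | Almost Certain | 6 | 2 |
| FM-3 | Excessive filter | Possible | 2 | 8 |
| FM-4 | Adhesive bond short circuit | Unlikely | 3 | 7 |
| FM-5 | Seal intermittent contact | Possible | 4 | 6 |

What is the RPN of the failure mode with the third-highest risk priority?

96

RPN = Severity × Occurrence × Detection:
  FM-1: 10 × 1 × 9 = 90
  FM-2: 2 × 9 × 6 = 108
  FM-3: 8 × 6 × 2 = 96
  FM-4: 7 × 4 × 3 = 84
  FM-5: 6 × 6 × 4 = 144
Sorted descending: 144, 108, 96, 90, 84.
The third-highest RPN is 96 (FM-3).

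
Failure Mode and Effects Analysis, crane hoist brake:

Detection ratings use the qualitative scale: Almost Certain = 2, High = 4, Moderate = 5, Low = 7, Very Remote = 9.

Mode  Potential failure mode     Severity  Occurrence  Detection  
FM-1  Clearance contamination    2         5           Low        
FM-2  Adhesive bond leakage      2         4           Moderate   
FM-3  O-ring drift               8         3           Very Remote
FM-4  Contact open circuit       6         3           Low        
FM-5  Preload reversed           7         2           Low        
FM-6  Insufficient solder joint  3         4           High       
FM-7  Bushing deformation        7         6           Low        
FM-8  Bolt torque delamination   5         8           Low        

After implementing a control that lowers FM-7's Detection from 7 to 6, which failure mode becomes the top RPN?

FM-8

RPN = Severity × Occurrence × Detection:
  FM-1: 2 × 5 × 7 = 70
  FM-2: 2 × 4 × 5 = 40
  FM-3: 8 × 3 × 9 = 216
  FM-4: 6 × 3 × 7 = 126
  FM-5: 7 × 2 × 7 = 98
  FM-6: 3 × 4 × 4 = 48
  FM-7: 7 × 6 × 7 = 294
  FM-8: 5 × 8 × 7 = 280
After action: FM-7 → 7 × 6 × 6 = 252.
Revised RPNs: FM-8=280, FM-7=252, FM-3=216, FM-4=126, FM-5=98, FM-1=70, FM-6=48, FM-2=40.
Highest is now FM-8 (280).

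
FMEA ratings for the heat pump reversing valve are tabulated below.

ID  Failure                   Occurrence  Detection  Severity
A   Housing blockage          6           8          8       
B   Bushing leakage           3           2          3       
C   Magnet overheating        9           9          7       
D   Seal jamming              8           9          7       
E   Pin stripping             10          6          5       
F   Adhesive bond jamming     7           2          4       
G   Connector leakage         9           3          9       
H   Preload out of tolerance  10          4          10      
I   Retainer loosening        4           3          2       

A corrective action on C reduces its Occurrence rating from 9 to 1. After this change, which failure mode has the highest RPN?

RPN = Severity × Occurrence × Detection:
  A: 8 × 6 × 8 = 384
  B: 3 × 3 × 2 = 18
  C: 7 × 9 × 9 = 567
  D: 7 × 8 × 9 = 504
  E: 5 × 10 × 6 = 300
  F: 4 × 7 × 2 = 56
  G: 9 × 9 × 3 = 243
  H: 10 × 10 × 4 = 400
  I: 2 × 4 × 3 = 24
After action: C → 7 × 1 × 9 = 63.
Revised RPNs: D=504, H=400, A=384, E=300, G=243, C=63, F=56, I=24, B=18.
Highest is now D (504).

D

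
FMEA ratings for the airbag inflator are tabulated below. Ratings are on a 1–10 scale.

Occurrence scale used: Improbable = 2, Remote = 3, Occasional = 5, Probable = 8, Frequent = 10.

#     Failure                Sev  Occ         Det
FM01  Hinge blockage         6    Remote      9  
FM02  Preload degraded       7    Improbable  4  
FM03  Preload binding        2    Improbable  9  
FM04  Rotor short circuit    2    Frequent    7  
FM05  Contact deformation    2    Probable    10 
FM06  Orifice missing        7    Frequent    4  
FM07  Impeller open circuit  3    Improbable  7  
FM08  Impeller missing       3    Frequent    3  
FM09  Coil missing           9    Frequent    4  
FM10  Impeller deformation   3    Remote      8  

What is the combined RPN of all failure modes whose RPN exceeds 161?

RPN = Severity × Occurrence × Detection:
  FM01: 6 × 3 × 9 = 162
  FM02: 7 × 2 × 4 = 56
  FM03: 2 × 2 × 9 = 36
  FM04: 2 × 10 × 7 = 140
  FM05: 2 × 8 × 10 = 160
  FM06: 7 × 10 × 4 = 280
  FM07: 3 × 2 × 7 = 42
  FM08: 3 × 10 × 3 = 90
  FM09: 9 × 10 × 4 = 360
  FM10: 3 × 3 × 8 = 72
RPN > 161: FM01 (162), FM06 (280), FM09 (360).
Sum: 162 + 280 + 360 = 802.

802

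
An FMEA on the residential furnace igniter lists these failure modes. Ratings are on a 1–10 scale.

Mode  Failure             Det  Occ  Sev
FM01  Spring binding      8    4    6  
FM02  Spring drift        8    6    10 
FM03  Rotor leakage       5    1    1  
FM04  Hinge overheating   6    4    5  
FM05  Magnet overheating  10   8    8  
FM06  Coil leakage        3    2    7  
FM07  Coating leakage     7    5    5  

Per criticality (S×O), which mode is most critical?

FM05

Criticality = Severity × Occurrence:
  FM01: 6 × 4 = 24
  FM02: 10 × 6 = 60
  FM03: 1 × 1 = 1
  FM04: 5 × 4 = 20
  FM05: 8 × 8 = 64
  FM06: 7 × 2 = 14
  FM07: 5 × 5 = 25
Highest criticality is 64 → FM05.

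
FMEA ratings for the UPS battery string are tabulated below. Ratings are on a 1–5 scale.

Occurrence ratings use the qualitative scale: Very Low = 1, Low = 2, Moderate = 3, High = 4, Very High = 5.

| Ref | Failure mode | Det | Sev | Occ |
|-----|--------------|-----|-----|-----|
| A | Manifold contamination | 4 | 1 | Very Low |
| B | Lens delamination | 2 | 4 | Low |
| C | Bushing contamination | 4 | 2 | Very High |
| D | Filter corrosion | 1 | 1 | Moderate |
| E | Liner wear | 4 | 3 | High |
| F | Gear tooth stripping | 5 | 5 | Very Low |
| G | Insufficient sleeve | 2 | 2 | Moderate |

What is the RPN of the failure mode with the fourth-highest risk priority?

RPN = Severity × Occurrence × Detection:
  A: 1 × 1 × 4 = 4
  B: 4 × 2 × 2 = 16
  C: 2 × 5 × 4 = 40
  D: 1 × 3 × 1 = 3
  E: 3 × 4 × 4 = 48
  F: 5 × 1 × 5 = 25
  G: 2 × 3 × 2 = 12
Sorted descending: 48, 40, 25, 16, 12, 4, 3.
The fourth-highest RPN is 16 (B).

16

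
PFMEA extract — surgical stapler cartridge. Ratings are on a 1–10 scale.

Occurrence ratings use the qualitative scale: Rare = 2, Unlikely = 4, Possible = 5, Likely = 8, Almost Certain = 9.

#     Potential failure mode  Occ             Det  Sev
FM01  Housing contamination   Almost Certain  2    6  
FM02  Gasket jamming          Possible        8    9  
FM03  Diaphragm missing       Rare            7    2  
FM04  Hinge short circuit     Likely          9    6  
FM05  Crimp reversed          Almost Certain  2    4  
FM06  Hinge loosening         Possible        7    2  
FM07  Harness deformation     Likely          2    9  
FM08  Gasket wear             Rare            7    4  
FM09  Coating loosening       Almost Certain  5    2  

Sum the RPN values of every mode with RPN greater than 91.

1044

RPN = Severity × Occurrence × Detection:
  FM01: 6 × 9 × 2 = 108
  FM02: 9 × 5 × 8 = 360
  FM03: 2 × 2 × 7 = 28
  FM04: 6 × 8 × 9 = 432
  FM05: 4 × 9 × 2 = 72
  FM06: 2 × 5 × 7 = 70
  FM07: 9 × 8 × 2 = 144
  FM08: 4 × 2 × 7 = 56
  FM09: 2 × 9 × 5 = 90
RPN > 91: FM01 (108), FM02 (360), FM04 (432), FM07 (144).
Sum: 108 + 360 + 432 + 144 = 1044.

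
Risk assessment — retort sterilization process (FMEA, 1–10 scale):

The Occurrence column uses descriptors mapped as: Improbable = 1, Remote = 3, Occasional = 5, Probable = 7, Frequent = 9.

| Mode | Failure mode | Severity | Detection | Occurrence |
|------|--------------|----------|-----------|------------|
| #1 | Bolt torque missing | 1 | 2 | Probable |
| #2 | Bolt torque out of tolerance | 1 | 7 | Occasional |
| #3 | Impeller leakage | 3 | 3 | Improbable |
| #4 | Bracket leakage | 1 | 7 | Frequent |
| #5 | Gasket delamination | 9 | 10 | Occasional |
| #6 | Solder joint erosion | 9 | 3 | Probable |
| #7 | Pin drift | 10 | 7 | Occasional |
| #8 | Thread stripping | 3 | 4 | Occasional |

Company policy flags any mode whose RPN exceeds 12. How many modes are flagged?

RPN = Severity × Occurrence × Detection:
  #1: 1 × 7 × 2 = 14
  #2: 1 × 5 × 7 = 35
  #3: 3 × 1 × 3 = 9
  #4: 1 × 9 × 7 = 63
  #5: 9 × 5 × 10 = 450
  #6: 9 × 7 × 3 = 189
  #7: 10 × 5 × 7 = 350
  #8: 3 × 5 × 4 = 60
Modes with RPN > 12: #1 (14), #2 (35), #4 (63), #5 (450), #6 (189), #7 (350), #8 (60) → 7.

7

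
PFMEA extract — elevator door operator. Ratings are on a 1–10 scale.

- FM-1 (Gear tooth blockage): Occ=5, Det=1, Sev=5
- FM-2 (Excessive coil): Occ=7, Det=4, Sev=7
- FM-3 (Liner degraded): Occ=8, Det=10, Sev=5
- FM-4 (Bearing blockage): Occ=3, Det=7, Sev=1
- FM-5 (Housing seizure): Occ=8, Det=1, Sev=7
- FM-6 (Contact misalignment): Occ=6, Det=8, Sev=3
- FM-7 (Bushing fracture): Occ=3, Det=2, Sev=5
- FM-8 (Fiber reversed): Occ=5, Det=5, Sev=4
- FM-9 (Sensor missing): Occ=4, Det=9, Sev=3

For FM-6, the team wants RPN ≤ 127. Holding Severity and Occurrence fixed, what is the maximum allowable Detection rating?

7

FM-6: S=3, O=6, D=8 → current RPN = 144.
Fixed product = 18. Need 18 × D ≤ 127, so D ≤ 127/18 = 7.06.
Maximum integer Detection rating = 7 (gives RPN 126; D=8 would give 144 > 127).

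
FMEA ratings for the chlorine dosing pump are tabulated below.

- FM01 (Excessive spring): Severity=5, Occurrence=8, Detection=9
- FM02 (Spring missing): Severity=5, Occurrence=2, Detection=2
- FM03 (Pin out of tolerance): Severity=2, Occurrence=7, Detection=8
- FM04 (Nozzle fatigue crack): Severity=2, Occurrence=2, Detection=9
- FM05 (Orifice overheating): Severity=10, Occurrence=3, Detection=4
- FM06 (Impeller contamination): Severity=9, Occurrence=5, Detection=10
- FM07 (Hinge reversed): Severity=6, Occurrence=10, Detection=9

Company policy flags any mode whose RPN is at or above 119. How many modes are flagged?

RPN = Severity × Occurrence × Detection:
  FM01: 5 × 8 × 9 = 360
  FM02: 5 × 2 × 2 = 20
  FM03: 2 × 7 × 8 = 112
  FM04: 2 × 2 × 9 = 36
  FM05: 10 × 3 × 4 = 120
  FM06: 9 × 5 × 10 = 450
  FM07: 6 × 10 × 9 = 540
Modes with RPN ≥ 119: FM01 (360), FM05 (120), FM06 (450), FM07 (540) → 4.

4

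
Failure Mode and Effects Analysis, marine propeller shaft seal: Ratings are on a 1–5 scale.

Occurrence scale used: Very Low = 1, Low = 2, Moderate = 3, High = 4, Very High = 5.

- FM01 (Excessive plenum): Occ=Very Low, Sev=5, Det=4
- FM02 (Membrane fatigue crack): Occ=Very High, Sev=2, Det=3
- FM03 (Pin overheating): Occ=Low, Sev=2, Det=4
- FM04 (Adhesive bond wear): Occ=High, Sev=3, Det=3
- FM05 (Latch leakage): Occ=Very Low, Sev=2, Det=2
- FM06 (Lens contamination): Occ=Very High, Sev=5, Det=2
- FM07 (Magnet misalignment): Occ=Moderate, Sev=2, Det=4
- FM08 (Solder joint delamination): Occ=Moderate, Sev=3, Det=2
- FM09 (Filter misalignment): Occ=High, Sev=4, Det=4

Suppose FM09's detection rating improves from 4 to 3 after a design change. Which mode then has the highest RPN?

FM06

RPN = Severity × Occurrence × Detection:
  FM01: 5 × 1 × 4 = 20
  FM02: 2 × 5 × 3 = 30
  FM03: 2 × 2 × 4 = 16
  FM04: 3 × 4 × 3 = 36
  FM05: 2 × 1 × 2 = 4
  FM06: 5 × 5 × 2 = 50
  FM07: 2 × 3 × 4 = 24
  FM08: 3 × 3 × 2 = 18
  FM09: 4 × 4 × 4 = 64
After action: FM09 → 4 × 4 × 3 = 48.
Revised RPNs: FM06=50, FM09=48, FM04=36, FM02=30, FM07=24, FM01=20, FM08=18, FM03=16, FM05=4.
Highest is now FM06 (50).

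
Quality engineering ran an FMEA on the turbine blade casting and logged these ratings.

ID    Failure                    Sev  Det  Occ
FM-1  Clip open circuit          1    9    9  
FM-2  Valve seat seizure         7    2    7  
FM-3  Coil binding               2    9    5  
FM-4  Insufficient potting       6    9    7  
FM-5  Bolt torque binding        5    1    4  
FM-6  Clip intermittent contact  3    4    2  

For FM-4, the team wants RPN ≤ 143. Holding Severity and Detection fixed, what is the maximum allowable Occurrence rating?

2

FM-4: S=6, O=7, D=9 → current RPN = 378.
Fixed product = 54. Need 54 × O ≤ 143, so O ≤ 143/54 = 2.65.
Maximum integer Occurrence rating = 2 (gives RPN 108; O=3 would give 162 > 143).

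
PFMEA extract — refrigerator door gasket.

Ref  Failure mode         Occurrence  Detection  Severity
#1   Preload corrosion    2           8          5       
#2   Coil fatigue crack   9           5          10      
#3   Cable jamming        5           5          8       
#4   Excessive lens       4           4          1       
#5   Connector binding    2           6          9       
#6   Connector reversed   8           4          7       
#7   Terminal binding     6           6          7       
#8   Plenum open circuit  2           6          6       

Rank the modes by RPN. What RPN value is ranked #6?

80

RPN = Severity × Occurrence × Detection:
  #1: 5 × 2 × 8 = 80
  #2: 10 × 9 × 5 = 450
  #3: 8 × 5 × 5 = 200
  #4: 1 × 4 × 4 = 16
  #5: 9 × 2 × 6 = 108
  #6: 7 × 8 × 4 = 224
  #7: 7 × 6 × 6 = 252
  #8: 6 × 2 × 6 = 72
Sorted descending: 450, 252, 224, 200, 108, 80, 72, 16.
The sixth-highest RPN is 80 (#1).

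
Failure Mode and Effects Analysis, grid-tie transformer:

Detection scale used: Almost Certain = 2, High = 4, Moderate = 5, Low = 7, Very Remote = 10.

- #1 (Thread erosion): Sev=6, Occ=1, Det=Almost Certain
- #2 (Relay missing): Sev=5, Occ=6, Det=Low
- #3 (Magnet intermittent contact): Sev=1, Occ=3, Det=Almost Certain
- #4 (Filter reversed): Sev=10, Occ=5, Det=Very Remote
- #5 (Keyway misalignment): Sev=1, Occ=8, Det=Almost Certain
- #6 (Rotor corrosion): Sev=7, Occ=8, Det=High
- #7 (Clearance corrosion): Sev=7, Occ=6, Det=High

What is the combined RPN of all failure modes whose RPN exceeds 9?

1130

RPN = Severity × Occurrence × Detection:
  #1: 6 × 1 × 2 = 12
  #2: 5 × 6 × 7 = 210
  #3: 1 × 3 × 2 = 6
  #4: 10 × 5 × 10 = 500
  #5: 1 × 8 × 2 = 16
  #6: 7 × 8 × 4 = 224
  #7: 7 × 6 × 4 = 168
RPN > 9: #1 (12), #2 (210), #4 (500), #5 (16), #6 (224), #7 (168).
Sum: 12 + 210 + 500 + 16 + 224 + 168 = 1130.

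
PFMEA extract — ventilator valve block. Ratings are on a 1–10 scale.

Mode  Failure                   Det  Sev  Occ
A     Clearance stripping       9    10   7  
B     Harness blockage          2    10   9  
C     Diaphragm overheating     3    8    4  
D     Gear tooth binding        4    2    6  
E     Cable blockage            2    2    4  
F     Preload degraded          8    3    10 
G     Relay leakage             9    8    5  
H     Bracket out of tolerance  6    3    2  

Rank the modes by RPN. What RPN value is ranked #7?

36

RPN = Severity × Occurrence × Detection:
  A: 10 × 7 × 9 = 630
  B: 10 × 9 × 2 = 180
  C: 8 × 4 × 3 = 96
  D: 2 × 6 × 4 = 48
  E: 2 × 4 × 2 = 16
  F: 3 × 10 × 8 = 240
  G: 8 × 5 × 9 = 360
  H: 3 × 2 × 6 = 36
Sorted descending: 630, 360, 240, 180, 96, 48, 36, 16.
The seventh-highest RPN is 36 (H).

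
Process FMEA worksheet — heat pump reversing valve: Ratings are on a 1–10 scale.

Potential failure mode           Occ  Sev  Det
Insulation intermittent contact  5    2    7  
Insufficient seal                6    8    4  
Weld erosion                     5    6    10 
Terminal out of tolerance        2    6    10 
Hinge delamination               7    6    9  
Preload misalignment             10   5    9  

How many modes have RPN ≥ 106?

5

RPN = Severity × Occurrence × Detection:
  Insulation intermittent contact: 2 × 5 × 7 = 70
  Insufficient seal: 8 × 6 × 4 = 192
  Weld erosion: 6 × 5 × 10 = 300
  Terminal out of tolerance: 6 × 2 × 10 = 120
  Hinge delamination: 6 × 7 × 9 = 378
  Preload misalignment: 5 × 10 × 9 = 450
Modes with RPN ≥ 106: Insufficient seal (192), Weld erosion (300), Terminal out of tolerance (120), Hinge delamination (378), Preload misalignment (450) → 5.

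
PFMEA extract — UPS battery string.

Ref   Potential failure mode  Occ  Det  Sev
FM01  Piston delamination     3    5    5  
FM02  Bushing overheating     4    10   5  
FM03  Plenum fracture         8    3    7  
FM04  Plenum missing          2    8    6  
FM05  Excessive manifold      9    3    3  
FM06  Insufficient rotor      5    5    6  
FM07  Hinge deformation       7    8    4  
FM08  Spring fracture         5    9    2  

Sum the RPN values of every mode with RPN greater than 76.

RPN = Severity × Occurrence × Detection:
  FM01: 5 × 3 × 5 = 75
  FM02: 5 × 4 × 10 = 200
  FM03: 7 × 8 × 3 = 168
  FM04: 6 × 2 × 8 = 96
  FM05: 3 × 9 × 3 = 81
  FM06: 6 × 5 × 5 = 150
  FM07: 4 × 7 × 8 = 224
  FM08: 2 × 5 × 9 = 90
RPN > 76: FM02 (200), FM03 (168), FM04 (96), FM05 (81), FM06 (150), FM07 (224), FM08 (90).
Sum: 200 + 168 + 96 + 81 + 150 + 224 + 90 = 1009.

1009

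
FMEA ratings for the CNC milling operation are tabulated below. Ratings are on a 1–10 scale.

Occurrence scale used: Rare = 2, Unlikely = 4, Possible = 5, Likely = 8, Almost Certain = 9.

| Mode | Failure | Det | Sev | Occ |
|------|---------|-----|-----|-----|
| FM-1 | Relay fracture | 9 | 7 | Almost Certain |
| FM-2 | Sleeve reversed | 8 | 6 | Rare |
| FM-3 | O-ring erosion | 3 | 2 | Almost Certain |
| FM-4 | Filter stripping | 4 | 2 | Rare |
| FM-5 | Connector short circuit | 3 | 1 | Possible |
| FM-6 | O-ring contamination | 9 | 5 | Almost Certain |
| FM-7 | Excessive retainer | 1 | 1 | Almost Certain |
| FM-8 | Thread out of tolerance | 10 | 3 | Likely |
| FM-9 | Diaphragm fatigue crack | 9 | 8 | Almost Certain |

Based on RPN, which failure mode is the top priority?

RPN = Severity × Occurrence × Detection:
  FM-1: 7 × 9 × 9 = 567
  FM-2: 6 × 2 × 8 = 96
  FM-3: 2 × 9 × 3 = 54
  FM-4: 2 × 2 × 4 = 16
  FM-5: 1 × 5 × 3 = 15
  FM-6: 5 × 9 × 9 = 405
  FM-7: 1 × 9 × 1 = 9
  FM-8: 3 × 8 × 10 = 240
  FM-9: 8 × 9 × 9 = 648
Highest RPN is 648 → FM-9.

FM-9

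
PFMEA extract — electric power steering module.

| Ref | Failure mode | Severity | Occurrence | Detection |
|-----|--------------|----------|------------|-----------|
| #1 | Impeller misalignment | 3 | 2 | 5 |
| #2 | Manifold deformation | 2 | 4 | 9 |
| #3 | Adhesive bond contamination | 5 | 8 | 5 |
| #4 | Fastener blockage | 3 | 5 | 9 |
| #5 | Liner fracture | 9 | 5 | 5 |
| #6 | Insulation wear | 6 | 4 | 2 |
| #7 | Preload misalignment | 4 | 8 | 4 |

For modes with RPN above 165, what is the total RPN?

425

RPN = Severity × Occurrence × Detection:
  #1: 3 × 2 × 5 = 30
  #2: 2 × 4 × 9 = 72
  #3: 5 × 8 × 5 = 200
  #4: 3 × 5 × 9 = 135
  #5: 9 × 5 × 5 = 225
  #6: 6 × 4 × 2 = 48
  #7: 4 × 8 × 4 = 128
RPN > 165: #3 (200), #5 (225).
Sum: 200 + 225 = 425.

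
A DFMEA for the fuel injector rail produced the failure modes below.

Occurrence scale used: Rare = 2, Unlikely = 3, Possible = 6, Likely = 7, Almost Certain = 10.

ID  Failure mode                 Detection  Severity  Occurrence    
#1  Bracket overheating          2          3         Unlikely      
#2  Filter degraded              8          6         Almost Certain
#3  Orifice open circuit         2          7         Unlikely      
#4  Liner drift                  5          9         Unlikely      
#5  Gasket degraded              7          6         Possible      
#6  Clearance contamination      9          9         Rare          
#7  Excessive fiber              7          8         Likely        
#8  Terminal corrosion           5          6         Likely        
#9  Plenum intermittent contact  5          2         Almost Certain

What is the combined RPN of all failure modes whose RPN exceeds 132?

1631

RPN = Severity × Occurrence × Detection:
  #1: 3 × 3 × 2 = 18
  #2: 6 × 10 × 8 = 480
  #3: 7 × 3 × 2 = 42
  #4: 9 × 3 × 5 = 135
  #5: 6 × 6 × 7 = 252
  #6: 9 × 2 × 9 = 162
  #7: 8 × 7 × 7 = 392
  #8: 6 × 7 × 5 = 210
  #9: 2 × 10 × 5 = 100
RPN > 132: #2 (480), #4 (135), #5 (252), #6 (162), #7 (392), #8 (210).
Sum: 480 + 135 + 252 + 162 + 392 + 210 = 1631.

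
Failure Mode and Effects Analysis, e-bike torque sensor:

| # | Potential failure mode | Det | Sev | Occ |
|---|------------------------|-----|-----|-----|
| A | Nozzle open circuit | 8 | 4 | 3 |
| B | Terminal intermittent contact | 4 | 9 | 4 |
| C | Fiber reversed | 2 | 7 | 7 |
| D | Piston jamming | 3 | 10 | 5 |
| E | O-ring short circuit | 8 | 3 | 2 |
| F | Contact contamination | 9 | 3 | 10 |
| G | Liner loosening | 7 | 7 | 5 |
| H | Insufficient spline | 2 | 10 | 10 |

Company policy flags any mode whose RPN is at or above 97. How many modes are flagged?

RPN = Severity × Occurrence × Detection:
  A: 4 × 3 × 8 = 96
  B: 9 × 4 × 4 = 144
  C: 7 × 7 × 2 = 98
  D: 10 × 5 × 3 = 150
  E: 3 × 2 × 8 = 48
  F: 3 × 10 × 9 = 270
  G: 7 × 5 × 7 = 245
  H: 10 × 10 × 2 = 200
Modes with RPN ≥ 97: B (144), C (98), D (150), F (270), G (245), H (200) → 6.

6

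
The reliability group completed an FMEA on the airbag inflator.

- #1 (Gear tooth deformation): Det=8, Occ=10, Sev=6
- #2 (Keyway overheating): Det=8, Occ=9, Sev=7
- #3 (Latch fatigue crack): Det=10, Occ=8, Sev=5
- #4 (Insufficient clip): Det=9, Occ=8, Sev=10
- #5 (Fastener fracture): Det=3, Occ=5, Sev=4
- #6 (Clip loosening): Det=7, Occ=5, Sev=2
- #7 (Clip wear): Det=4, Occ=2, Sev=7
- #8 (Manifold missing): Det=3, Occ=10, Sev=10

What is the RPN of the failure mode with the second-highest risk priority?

504

RPN = Severity × Occurrence × Detection:
  #1: 6 × 10 × 8 = 480
  #2: 7 × 9 × 8 = 504
  #3: 5 × 8 × 10 = 400
  #4: 10 × 8 × 9 = 720
  #5: 4 × 5 × 3 = 60
  #6: 2 × 5 × 7 = 70
  #7: 7 × 2 × 4 = 56
  #8: 10 × 10 × 3 = 300
Sorted descending: 720, 504, 480, 400, 300, 70, 60, 56.
The second-highest RPN is 504 (#2).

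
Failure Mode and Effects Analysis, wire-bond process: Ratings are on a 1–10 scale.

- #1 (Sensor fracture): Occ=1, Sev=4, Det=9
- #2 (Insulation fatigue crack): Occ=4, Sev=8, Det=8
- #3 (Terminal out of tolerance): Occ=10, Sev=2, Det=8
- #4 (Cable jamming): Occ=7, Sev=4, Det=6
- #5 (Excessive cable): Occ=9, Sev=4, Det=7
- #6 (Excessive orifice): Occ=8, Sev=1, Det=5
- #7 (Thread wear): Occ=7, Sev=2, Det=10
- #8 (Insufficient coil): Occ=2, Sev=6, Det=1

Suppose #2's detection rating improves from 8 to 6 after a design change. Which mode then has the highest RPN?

RPN = Severity × Occurrence × Detection:
  #1: 4 × 1 × 9 = 36
  #2: 8 × 4 × 8 = 256
  #3: 2 × 10 × 8 = 160
  #4: 4 × 7 × 6 = 168
  #5: 4 × 9 × 7 = 252
  #6: 1 × 8 × 5 = 40
  #7: 2 × 7 × 10 = 140
  #8: 6 × 2 × 1 = 12
After action: #2 → 8 × 4 × 6 = 192.
Revised RPNs: #5=252, #2=192, #4=168, #3=160, #7=140, #6=40, #1=36, #8=12.
Highest is now #5 (252).

#5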